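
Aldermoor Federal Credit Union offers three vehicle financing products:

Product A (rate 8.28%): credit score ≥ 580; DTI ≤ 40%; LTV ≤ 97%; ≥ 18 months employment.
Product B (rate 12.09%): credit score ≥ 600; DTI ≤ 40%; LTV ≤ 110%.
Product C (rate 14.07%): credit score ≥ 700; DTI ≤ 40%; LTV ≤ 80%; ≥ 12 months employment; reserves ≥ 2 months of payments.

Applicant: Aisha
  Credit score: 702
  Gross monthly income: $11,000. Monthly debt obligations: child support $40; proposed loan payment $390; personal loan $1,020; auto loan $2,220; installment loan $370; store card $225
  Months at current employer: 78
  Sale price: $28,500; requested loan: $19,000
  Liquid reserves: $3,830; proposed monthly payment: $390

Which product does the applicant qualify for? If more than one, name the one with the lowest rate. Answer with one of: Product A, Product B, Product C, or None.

Product A

Total debts = (40 + 390 + 1,020 + 2,220 + 370 + 225) = 4,265; DTI = 4,265/11,000 = 38.8%.
LTV = 19,000/28,500 = 66.7%.
Reserves = 3,830/390 = 9.8 months.
Product A: score 702 ≥ 580; DTI 38.8% ≤ 40%; LTV 66.7% ≤ 97%; employment 78 ≥ 18 mo → qualifies.
Product B: score 702 ≥ 600; DTI 38.8% ≤ 40%; LTV 66.7% ≤ 110% → qualifies.
Product C: score 702 ≥ 700; DTI 38.8% ≤ 40%; LTV 66.7% ≤ 80%; employment 78 ≥ 12 mo; reserves 9.8 ≥ 2 mo → qualifies.
Qualifying: Product A, Product B, Product C. Lowest rate is 8.28% → Product A.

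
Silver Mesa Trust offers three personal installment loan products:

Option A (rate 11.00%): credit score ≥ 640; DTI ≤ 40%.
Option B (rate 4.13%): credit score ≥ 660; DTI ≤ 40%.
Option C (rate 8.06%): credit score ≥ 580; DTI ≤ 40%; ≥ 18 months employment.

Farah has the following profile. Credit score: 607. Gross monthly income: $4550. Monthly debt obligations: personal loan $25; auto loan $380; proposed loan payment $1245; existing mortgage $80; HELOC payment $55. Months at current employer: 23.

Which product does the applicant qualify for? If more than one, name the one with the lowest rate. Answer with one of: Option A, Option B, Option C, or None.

Total debts = (25 + 380 + 1,245 + 80 + 55) = 1,785; DTI = 1,785/4,550 = 39.2%.
Option A: score 607 < 640; DTI 39.2% ≤ 40% → does not qualify.
Option B: score 607 < 660; DTI 39.2% ≤ 40% → does not qualify.
Option C: score 607 ≥ 580; DTI 39.2% ≤ 40%; employment 23 ≥ 18 mo → qualifies.

Option C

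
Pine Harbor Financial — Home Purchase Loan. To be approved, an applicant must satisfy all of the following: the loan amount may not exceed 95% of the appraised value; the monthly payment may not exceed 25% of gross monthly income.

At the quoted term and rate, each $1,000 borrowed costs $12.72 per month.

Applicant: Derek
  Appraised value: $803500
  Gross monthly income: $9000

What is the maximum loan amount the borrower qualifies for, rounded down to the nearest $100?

Payment cap: 25% × $9,000 = $2,250/month.
At $12.72 per $1,000, that supports 2,250/12.72 × 1,000 ≈ $176,886 → $176,800.
LTV cap: 95% × $803,500 = $763,325 → $763,300.
Binding constraint: payment-to-income.

$176,800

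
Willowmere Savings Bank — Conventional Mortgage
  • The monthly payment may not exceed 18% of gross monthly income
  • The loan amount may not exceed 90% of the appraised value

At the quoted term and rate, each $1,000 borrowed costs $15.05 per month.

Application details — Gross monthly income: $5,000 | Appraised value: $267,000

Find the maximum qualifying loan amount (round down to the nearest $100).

Payment cap: 18% × $5,000 = $900/month.
At $15.05 per $1,000, that supports 900/15.05 × 1,000 ≈ $59,800 → $59,800.
LTV cap: 90% × $267,000 = $240,300 → $240,300.
Binding constraint: payment-to-income.

$59,800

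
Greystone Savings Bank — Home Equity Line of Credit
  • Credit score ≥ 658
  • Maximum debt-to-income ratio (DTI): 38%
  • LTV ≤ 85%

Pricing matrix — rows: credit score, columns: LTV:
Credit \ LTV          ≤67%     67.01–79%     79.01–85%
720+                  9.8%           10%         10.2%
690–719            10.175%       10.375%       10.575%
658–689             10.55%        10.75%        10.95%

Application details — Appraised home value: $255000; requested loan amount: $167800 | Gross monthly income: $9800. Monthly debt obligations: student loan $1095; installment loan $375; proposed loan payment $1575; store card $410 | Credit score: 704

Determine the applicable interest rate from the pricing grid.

Credit score 704 ≥ 658; Total monthly debts = (1,095 + 375 + 1,575 + 410) = 3,455. DTI: 3,455 ÷ 9,800 = 35.3%, within the 38% cap
Loan-to-value = 167,800/255,000 = 65.8% — pass (85% max)
Credit 704 → row 690–719; LTV 65.8% → column ≤67%. Grid cell → 10.175%.

10.175%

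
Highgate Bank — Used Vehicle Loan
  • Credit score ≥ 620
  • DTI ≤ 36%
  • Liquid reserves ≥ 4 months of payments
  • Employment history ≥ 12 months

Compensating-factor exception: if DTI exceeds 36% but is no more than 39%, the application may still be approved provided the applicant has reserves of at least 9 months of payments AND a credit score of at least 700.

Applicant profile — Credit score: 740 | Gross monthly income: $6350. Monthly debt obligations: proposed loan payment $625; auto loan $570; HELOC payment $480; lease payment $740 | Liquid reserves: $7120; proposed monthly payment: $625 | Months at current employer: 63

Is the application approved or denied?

Approved

Credit score 740 ≥ 620 (meets base)
Total debts = (625 + 570 + 480 + 740) = 2,415. DTI = 2,415/6,350 = 38% > 36% — standard DTI limit exceeded.
Reserves = 7,120/625 = 11.4 months ≥ 4
Employment 63 ≥ 12 months
DTI 38% is within the 36%–39% exception band; checking compensating factors.
Override check — reserves: 11.4 mo (ok); score: 740 (ok).
Both compensating conditions met → exception applies.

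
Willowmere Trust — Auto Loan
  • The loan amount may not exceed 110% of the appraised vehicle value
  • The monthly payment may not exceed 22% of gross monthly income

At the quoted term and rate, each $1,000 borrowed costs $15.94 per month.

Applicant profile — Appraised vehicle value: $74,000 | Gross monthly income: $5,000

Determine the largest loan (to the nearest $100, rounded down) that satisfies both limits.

Payment cap: 22% × $5,000 = $1,100/month.
At $15.94 per $1,000, that supports 1,100/15.94 × 1,000 ≈ $69,008 → $69,000.
LTV cap: 110% × $74,000 = $81,400 → $81,400.
Binding constraint: payment-to-income.

$69,000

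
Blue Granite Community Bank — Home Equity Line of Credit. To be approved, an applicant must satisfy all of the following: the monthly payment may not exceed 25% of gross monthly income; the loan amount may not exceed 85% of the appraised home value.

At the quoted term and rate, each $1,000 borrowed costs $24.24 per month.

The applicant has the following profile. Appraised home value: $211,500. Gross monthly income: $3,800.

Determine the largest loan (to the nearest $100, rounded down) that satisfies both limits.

Payment cap: 25% × $3,800 = $950/month.
At $24.24 per $1,000, that supports 950/24.24 × 1,000 ≈ $39,191 → $39,100.
LTV cap: 85% × $211,500 = $179,775 → $179,700.
Binding constraint: payment-to-income.

$39,100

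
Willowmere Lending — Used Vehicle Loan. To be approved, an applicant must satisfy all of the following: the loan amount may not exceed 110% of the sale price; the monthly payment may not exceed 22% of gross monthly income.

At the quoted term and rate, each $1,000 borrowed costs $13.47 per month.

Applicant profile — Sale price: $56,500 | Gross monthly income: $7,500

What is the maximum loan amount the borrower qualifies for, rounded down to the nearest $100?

$62,100

Payment cap: 22% × $7,500 = $1,650/month.
At $13.47 per $1,000, that supports 1,650/13.47 × 1,000 ≈ $122,494 → $122,400.
LTV cap: 110% × $56,500 = $62,150 → $62,100.
Binding constraint: loan-to-value.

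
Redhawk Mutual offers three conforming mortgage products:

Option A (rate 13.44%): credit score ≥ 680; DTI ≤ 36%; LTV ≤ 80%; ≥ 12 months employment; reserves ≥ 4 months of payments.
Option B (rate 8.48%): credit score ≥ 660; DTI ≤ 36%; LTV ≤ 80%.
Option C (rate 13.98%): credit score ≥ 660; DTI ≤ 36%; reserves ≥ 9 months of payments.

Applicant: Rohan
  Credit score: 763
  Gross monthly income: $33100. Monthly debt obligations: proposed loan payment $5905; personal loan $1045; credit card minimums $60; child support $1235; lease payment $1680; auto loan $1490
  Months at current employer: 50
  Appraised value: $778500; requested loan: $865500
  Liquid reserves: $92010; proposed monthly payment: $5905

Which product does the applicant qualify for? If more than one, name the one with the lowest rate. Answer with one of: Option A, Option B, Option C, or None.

Total debts = (5,905 + 1,045 + 60 + 1,235 + 1,680 + 1,490) = 11,415; DTI = 11,415/33,100 = 34.5%.
LTV = 865,500/778,500 = 111.2%.
Reserves = 92,010/5,905 = 15.6 months.
Option A: score 763 ≥ 680; DTI 34.5% ≤ 36%; LTV 111.2% > 80%; employment 50 ≥ 12 mo; reserves 15.6 ≥ 4 mo → does not qualify.
Option B: score 763 ≥ 660; DTI 34.5% ≤ 36%; LTV 111.2% > 80% → does not qualify.
Option C: score 763 ≥ 660; DTI 34.5% ≤ 36%; reserves 15.6 ≥ 9 mo → qualifies.

Option C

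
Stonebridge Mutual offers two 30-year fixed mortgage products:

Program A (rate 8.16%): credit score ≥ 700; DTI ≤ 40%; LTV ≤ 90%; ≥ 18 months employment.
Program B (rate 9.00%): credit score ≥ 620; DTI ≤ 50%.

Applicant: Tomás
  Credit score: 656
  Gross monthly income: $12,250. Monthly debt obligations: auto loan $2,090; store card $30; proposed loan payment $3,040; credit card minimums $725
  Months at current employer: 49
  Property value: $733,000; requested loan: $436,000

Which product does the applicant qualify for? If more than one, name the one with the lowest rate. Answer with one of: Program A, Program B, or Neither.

Program B

Total debts = (2,090 + 30 + 3,040 + 725) = 5,885; DTI = 5,885/12,250 = 48%.
LTV = 436,000/733,000 = 59.5%.
Program A: score 656 < 700; DTI 48% > 40%; LTV 59.5% ≤ 90%; employment 49 ≥ 18 mo → does not qualify.
Program B: score 656 ≥ 620; DTI 48% ≤ 50% → qualifies.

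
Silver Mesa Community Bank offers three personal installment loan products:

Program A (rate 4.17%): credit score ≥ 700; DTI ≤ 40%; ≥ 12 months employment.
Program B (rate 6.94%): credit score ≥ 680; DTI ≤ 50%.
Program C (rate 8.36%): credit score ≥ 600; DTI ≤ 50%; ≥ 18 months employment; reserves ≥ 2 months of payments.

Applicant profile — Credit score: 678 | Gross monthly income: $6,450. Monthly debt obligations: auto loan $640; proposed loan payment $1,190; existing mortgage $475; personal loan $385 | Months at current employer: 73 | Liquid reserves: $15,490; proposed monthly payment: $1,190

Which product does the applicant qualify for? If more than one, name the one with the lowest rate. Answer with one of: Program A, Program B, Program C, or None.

Total debts = (640 + 1,190 + 475 + 385) = 2,690; DTI = 2,690/6,450 = 41.7%.
Reserves = 15,490/1,190 = 13.0 months.
Program A: score 678 < 700; DTI 41.7% > 40%; employment 73 ≥ 12 mo → does not qualify.
Program B: score 678 < 680; DTI 41.7% ≤ 50% → does not qualify.
Program C: score 678 ≥ 600; DTI 41.7% ≤ 50%; employment 73 ≥ 18 mo; reserves 13.0 ≥ 2 mo → qualifies.

Program C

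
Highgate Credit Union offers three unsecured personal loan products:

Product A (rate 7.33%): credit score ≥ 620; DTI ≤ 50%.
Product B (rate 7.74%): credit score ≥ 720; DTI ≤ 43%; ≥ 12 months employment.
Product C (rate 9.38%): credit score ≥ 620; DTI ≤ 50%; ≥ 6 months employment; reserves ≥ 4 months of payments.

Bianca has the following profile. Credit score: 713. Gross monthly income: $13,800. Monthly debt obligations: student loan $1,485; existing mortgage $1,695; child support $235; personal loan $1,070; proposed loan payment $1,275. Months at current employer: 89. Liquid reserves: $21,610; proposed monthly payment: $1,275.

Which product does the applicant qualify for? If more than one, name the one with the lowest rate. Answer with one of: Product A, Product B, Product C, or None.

Product A

Total debts = (1,485 + 1,695 + 235 + 1,070 + 1,275) = 5,760; DTI = 5,760/13,800 = 41.7%.
Reserves = 21,610/1,275 = 16.9 months.
Product A: score 713 ≥ 620; DTI 41.7% ≤ 50% → qualifies.
Product B: score 713 < 720; DTI 41.7% ≤ 43%; employment 89 ≥ 12 mo → does not qualify.
Product C: score 713 ≥ 620; DTI 41.7% ≤ 50%; employment 89 ≥ 6 mo; reserves 16.9 ≥ 4 mo → qualifies.
Qualifying: Product A, Product C. Lowest rate is 7.33% → Product A.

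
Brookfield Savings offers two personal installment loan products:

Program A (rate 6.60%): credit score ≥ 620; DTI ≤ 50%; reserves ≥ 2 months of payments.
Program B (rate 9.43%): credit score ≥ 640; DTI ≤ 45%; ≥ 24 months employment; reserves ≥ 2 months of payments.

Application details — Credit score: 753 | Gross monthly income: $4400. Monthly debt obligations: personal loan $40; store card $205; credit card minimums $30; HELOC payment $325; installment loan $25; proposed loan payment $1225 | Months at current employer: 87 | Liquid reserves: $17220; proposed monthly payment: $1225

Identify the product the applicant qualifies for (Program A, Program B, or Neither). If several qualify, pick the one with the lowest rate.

Program A

Total debts = (40 + 205 + 30 + 325 + 25 + 1,225) = 1,850; DTI = 1,850/4,400 = 42%.
Reserves = 17,220/1,225 = 14.1 months.
Program A: score 753 ≥ 620; DTI 42% ≤ 50%; reserves 14.1 ≥ 2 mo → qualifies.
Program B: score 753 ≥ 640; DTI 42% ≤ 45%; employment 87 ≥ 24 mo; reserves 14.1 ≥ 2 mo → qualifies.
Qualifying: Program A, Program B. Lowest rate is 6.60% → Program A.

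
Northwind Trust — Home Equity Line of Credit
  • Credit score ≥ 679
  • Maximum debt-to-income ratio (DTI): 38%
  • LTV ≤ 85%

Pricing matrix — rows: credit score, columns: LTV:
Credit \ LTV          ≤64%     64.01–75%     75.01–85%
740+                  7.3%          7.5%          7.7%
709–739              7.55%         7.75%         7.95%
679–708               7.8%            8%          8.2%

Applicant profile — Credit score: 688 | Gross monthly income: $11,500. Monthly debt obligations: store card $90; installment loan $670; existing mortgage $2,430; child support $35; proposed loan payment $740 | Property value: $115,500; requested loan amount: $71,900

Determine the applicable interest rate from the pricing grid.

Credit score 688 ≥ 679; Total monthly debts = (90 + 670 + 2,430 + 35 + 740) = 3,965. Debt-to-income = 3,965/11,500 = 34.5% — meets 38% limit
LTV: 71,900 ÷ 115,500 = 62.3%, within 85% cap
Score 688 is in the 679–708 band; LTV 62.3% is in the ≤64% band → 7.8%.

7.8%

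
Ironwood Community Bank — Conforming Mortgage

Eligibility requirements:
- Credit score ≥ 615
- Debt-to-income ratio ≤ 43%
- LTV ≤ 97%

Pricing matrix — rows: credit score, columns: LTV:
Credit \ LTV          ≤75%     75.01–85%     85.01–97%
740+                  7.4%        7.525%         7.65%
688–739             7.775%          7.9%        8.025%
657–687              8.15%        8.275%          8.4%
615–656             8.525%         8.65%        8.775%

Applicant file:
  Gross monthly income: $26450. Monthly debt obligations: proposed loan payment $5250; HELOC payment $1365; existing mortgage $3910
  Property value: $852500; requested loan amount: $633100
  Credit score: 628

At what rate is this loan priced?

Credit score 628 ≥ 615; Total monthly debts = (5,250 + 1,365 + 3,910) = 10,525. Debt-to-income = 10,525/26,450 = 39.8% — meets 43% limit
Loan-to-value = 633,100/852,500 = 74.3% — pass (97% max)
Score 628 is in the 615–656 band; LTV 74.3% is in the ≤75% band → 8.525%.

8.525%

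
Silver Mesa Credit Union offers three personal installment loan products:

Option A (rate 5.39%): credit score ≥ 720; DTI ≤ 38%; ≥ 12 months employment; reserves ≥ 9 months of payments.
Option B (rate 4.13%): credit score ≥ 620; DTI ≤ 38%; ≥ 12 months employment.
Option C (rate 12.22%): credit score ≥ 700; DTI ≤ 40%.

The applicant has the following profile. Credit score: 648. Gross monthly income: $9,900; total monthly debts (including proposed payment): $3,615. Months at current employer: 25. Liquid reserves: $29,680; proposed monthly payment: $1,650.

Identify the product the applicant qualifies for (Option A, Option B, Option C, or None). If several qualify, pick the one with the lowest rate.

DTI = 3,615/9,900 = 36.5%.
Reserves = 29,680/1,650 = 18.0 months.
Option A: score 648 < 720; DTI 36.5% ≤ 38%; employment 25 ≥ 12 mo; reserves 18.0 ≥ 9 mo → does not qualify.
Option B: score 648 ≥ 620; DTI 36.5% ≤ 38%; employment 25 ≥ 12 mo → qualifies.
Option C: score 648 < 700; DTI 36.5% ≤ 40% → does not qualify.

Option B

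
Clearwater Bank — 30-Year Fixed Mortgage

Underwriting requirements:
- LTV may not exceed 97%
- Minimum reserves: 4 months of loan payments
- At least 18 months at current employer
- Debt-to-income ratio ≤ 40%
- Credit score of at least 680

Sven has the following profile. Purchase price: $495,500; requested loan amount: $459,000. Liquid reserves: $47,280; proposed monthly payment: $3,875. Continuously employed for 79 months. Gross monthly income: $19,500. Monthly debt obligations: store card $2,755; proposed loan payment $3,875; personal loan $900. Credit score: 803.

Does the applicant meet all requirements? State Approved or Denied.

LTV = 459,000/495,500 = 92.6% ≤ 97%
Reserves: 47,280 ÷ 3,875 = 12.2 months (meets 4-month minimum)
Employment 79 ≥ 18 months
Total monthly debts = (2,755 + 3,875 + 900) = 7,530. DTI = 7,530/19,500 = 38.6% ≤ 40%
Credit score 803 ≥ 680 (meets)
All criteria satisfied.

Approved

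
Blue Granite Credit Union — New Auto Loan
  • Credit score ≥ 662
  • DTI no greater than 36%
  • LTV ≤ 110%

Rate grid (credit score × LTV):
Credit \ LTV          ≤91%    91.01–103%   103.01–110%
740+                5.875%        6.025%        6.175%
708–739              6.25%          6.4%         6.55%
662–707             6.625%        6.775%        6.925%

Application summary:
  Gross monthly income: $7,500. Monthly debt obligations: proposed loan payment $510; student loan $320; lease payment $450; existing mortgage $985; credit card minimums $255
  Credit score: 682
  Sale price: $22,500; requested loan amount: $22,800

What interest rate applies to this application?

Credit score 682 ≥ 662; Total monthly debts = (510 + 320 + 450 + 985 + 255) = 2,520. Debt-to-income = 2,520/7,500 = 33.6% — meets 36% limit
LTV = 22,800/22,500 = 101.3% ≤ 110%
Row: 682 falls in 662–707. Column: 101.3% falls in 91.01–103%. Rate = 6.775%.

6.775%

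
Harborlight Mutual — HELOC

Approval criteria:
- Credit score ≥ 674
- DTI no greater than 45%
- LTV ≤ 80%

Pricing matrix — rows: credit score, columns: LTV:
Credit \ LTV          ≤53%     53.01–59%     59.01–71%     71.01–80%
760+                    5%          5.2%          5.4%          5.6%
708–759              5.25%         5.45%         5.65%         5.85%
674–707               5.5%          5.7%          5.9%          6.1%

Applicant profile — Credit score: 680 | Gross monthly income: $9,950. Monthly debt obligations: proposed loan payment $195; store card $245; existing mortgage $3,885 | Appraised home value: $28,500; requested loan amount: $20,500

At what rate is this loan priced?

Credit score 680 ≥ 674; Total monthly debts = (195 + 245 + 3,885) = 4,325. DTI = 4,325/9,950 = 43.5% ≤ 45%
LTV: 20,500 ÷ 28,500 = 71.9%, within 80% cap
Row: 680 falls in 674–707. Column: 71.9% falls in 71.01–80%. Rate = 6.1%.

6.1%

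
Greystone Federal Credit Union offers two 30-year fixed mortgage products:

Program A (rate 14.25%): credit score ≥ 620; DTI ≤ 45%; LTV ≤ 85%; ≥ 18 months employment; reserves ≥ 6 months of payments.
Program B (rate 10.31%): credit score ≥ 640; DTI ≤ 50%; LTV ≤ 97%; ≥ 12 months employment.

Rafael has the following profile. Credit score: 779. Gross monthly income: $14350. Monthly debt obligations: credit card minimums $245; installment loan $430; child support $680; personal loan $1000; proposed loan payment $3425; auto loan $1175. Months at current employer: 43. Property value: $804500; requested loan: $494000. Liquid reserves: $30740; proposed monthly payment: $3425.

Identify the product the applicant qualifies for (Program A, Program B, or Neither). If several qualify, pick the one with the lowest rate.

Total debts = (245 + 430 + 680 + 1,000 + 3,425 + 1,175) = 6,955; DTI = 6,955/14,350 = 48.5%.
LTV = 494,000/804,500 = 61.4%.
Reserves = 30,740/3,425 = 9.0 months.
Program A: score 779 ≥ 620; DTI 48.5% > 45%; LTV 61.4% ≤ 85%; employment 43 ≥ 18 mo; reserves 9.0 ≥ 6 mo → does not qualify.
Program B: score 779 ≥ 640; DTI 48.5% ≤ 50%; LTV 61.4% ≤ 97%; employment 43 ≥ 12 mo → qualifies.

Program B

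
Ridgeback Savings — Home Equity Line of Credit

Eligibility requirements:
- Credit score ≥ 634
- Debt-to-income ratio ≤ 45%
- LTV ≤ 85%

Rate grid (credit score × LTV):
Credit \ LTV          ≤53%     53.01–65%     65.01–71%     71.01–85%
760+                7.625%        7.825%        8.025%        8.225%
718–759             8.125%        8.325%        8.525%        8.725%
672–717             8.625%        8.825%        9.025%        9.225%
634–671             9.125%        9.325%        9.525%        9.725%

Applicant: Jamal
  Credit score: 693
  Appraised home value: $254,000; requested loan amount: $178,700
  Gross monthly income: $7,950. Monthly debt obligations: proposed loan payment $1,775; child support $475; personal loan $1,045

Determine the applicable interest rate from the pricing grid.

9.025%

Credit score 693 ≥ 634; Total monthly debts = (1,775 + 475 + 1,045) = 3,295. Debt-to-income = 3,295/7,950 = 41.4% — meets 45% limit
Loan-to-value = 178,700/254,000 = 70.4% — pass (85% max)
Row: 693 falls in 672–717. Column: 70.4% falls in 65.01–71%. Rate = 9.025%.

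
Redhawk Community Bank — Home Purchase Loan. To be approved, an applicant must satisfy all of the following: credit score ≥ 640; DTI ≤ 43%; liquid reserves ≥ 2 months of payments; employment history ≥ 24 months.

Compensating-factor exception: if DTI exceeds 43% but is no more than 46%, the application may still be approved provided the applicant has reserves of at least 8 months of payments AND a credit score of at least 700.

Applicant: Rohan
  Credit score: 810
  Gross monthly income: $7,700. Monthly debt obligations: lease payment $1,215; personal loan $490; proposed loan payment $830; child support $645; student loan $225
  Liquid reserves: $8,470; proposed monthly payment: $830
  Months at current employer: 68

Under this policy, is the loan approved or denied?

Credit score 810 ≥ 640 (meets base)
Total debts = (1,215 + 490 + 830 + 645 + 225) = 3,405. DTI: 3,405 ÷ 7,700 = 44.2%, over the 43% base limit.
Liquid reserves cover 8,470/830 = 10.2 months — ≥ 2 required
Employment 68 ≥ 24 months
44.2% falls in the override range (43%–46%), so the compensating-factor test applies.
Reserves 10.2 ≥ 8 months; credit score 810 ≥ 700.
Both compensating conditions met → exception applies.

Approved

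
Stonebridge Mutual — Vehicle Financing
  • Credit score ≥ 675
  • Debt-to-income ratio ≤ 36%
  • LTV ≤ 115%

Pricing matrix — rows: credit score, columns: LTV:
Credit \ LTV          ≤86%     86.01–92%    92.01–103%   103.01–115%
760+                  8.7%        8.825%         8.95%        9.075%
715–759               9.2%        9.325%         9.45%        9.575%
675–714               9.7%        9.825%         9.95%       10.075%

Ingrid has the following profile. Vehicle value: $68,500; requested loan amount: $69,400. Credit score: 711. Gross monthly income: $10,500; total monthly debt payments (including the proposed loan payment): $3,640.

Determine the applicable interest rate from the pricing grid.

9.95%

Credit score 711 ≥ 675; DTI = 3,640/10,500 = 34.7% ≤ 36%
LTV: 69,400 ÷ 68,500 = 101.3%, within 115% cap
Score 711 is in the 675–714 band; LTV 101.3% is in the 92.01–103% band → 9.95%.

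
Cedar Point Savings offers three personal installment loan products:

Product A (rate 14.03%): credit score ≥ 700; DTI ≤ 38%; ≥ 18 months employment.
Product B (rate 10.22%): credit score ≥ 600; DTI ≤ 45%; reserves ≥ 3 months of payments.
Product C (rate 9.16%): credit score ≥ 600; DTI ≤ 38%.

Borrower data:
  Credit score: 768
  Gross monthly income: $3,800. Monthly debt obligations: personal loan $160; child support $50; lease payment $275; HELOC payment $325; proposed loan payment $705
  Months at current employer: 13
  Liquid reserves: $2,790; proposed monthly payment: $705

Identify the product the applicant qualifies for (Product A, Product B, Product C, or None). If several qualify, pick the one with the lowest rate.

Total debts = (160 + 50 + 275 + 325 + 705) = 1,515; DTI = 1,515/3,800 = 39.9%.
Reserves = 2,790/705 = 4.0 months.
Product A: score 768 ≥ 700; DTI 39.9% > 38%; employment 13 < 18 mo → does not qualify.
Product B: score 768 ≥ 600; DTI 39.9% ≤ 45%; reserves 4.0 ≥ 3 mo → qualifies.
Product C: score 768 ≥ 600; DTI 39.9% > 38% → does not qualify.

Product B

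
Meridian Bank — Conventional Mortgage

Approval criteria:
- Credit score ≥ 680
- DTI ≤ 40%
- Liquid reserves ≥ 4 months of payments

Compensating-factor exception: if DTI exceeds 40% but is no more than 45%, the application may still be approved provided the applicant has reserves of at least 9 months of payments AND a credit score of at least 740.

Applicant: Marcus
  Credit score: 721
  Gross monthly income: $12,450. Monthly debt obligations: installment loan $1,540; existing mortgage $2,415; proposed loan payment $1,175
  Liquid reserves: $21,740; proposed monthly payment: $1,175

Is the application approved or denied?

Credit score 721 ≥ 680 (meets base)
Total debts = (1,540 + 2,415 + 1,175) = 5,130. DTI: 5,130 ÷ 12,450 = 41.2%, over the 40% base limit.
Reserves = 21,740/1,175 = 18.5 months ≥ 4
DTI 41.2% is within the 40%–45% exception band; checking compensating factors.
Override check — reserves: 18.5 mo (ok); score: 721 (below 740).
Override conditions not both satisfied; exception does not apply.

Denied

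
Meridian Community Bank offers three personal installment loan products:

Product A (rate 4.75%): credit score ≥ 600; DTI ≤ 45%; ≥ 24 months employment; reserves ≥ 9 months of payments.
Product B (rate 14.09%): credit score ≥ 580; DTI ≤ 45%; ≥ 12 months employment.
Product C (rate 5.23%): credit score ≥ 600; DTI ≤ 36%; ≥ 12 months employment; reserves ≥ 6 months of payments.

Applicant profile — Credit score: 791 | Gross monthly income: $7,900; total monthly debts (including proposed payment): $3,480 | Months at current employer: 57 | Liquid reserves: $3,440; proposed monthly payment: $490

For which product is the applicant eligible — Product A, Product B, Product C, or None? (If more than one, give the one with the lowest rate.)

DTI = 3,480/7,900 = 44.1%.
Reserves = 3,440/490 = 7.0 months.
Product A: score 791 ≥ 600; DTI 44.1% ≤ 45%; employment 57 ≥ 24 mo; reserves 7.0 < 9 mo → does not qualify.
Product B: score 791 ≥ 580; DTI 44.1% ≤ 45%; employment 57 ≥ 12 mo → qualifies.
Product C: score 791 ≥ 600; DTI 44.1% > 36%; employment 57 ≥ 12 mo; reserves 7.0 ≥ 6 mo → does not qualify.

Product B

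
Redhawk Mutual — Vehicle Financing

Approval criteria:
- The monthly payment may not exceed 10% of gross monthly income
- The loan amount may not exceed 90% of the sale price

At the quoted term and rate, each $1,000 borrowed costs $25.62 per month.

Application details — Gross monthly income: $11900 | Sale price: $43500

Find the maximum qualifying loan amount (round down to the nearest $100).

$39,100

Payment cap: 10% × $11,900 = $1,190/month.
At $25.62 per $1,000, that supports 1,190/25.62 × 1,000 ≈ $46,448 → $46,400.
LTV cap: 90% × $43,500 = $39,150 → $39,100.
Binding constraint: loan-to-value.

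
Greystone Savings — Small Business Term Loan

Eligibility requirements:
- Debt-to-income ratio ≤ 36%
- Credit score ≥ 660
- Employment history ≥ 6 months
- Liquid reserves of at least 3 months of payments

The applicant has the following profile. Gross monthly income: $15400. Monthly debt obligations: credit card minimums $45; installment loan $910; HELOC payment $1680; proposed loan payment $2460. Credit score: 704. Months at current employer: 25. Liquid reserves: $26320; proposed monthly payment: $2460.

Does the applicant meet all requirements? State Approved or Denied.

Total monthly debts = (45 + 910 + 1,680 + 2,460) = 5,095. Debt-to-income = 5,095/15,400 = 33.1% — meets 36% limit
Credit score 704 ≥ 660 (meets)
Employment 25 ≥ 6 months
Reserves = 26,320/2,460 = 10.7 months ≥ 3
All criteria satisfied.

Approved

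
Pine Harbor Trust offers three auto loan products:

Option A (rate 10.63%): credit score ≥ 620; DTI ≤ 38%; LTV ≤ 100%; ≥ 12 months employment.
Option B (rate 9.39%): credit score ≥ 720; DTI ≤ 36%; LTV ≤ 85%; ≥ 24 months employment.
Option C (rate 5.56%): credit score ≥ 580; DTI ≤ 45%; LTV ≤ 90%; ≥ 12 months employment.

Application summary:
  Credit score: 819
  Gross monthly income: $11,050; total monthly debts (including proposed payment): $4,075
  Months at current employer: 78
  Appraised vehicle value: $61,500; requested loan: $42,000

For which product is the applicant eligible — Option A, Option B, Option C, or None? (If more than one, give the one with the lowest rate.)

DTI = 4,075/11,050 = 36.9%.
LTV = 42,000/61,500 = 68.3%.
Option A: score 819 ≥ 620; DTI 36.9% ≤ 38%; LTV 68.3% ≤ 100%; employment 78 ≥ 12 mo → qualifies.
Option B: score 819 ≥ 720; DTI 36.9% > 36%; LTV 68.3% ≤ 85%; employment 78 ≥ 24 mo → does not qualify.
Option C: score 819 ≥ 580; DTI 36.9% ≤ 45%; LTV 68.3% ≤ 90%; employment 78 ≥ 12 mo → qualifies.
Qualifying: Option A, Option C. Lowest rate is 5.56% → Option C.

Option C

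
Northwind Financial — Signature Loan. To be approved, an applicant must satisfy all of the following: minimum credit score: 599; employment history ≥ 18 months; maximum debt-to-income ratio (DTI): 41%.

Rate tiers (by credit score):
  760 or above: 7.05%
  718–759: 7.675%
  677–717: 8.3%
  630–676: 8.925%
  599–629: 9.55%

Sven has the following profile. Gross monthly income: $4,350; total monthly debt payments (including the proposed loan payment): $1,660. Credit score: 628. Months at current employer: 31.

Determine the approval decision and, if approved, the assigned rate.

Approved at 9.55%

Credit score 628 ≥ 599 (meets minimum)
DTI: 1,660 ÷ 4,350 = 38.2%, within the 41% cap
Employment 31 ≥ 18 months
All requirements met. Score 628 falls in the 599–629 tier → 9.55%.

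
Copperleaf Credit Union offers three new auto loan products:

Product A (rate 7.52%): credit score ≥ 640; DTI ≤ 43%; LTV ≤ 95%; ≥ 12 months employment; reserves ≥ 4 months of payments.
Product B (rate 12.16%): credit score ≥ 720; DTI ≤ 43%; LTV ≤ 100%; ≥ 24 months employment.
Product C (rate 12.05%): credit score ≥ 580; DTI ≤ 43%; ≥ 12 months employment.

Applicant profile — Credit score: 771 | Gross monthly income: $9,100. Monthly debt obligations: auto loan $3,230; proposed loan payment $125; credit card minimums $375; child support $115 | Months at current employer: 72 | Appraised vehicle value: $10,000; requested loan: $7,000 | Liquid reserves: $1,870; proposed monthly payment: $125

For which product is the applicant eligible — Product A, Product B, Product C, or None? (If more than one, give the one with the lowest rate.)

Product A

Total debts = (3,230 + 125 + 375 + 115) = 3,845; DTI = 3,845/9,100 = 42.3%.
LTV = 7,000/10,000 = 70%.
Reserves = 1,870/125 = 15.0 months.
Product A: score 771 ≥ 640; DTI 42.3% ≤ 43%; LTV 70% ≤ 95%; employment 72 ≥ 12 mo; reserves 15.0 ≥ 4 mo → qualifies.
Product B: score 771 ≥ 720; DTI 42.3% ≤ 43%; LTV 70% ≤ 100%; employment 72 ≥ 24 mo → qualifies.
Product C: score 771 ≥ 580; DTI 42.3% ≤ 43%; employment 72 ≥ 12 mo → qualifies.
Qualifying: Product A, Product B, Product C. Lowest rate is 7.52% → Product A.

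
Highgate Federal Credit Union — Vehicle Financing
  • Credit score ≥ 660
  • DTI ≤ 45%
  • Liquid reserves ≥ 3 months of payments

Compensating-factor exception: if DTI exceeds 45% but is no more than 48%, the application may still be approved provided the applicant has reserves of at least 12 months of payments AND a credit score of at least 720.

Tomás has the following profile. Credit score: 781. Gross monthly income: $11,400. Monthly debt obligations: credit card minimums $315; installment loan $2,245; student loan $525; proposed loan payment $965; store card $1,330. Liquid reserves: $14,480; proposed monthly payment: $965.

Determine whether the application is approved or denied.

Approved

Credit score 781 ≥ 660 (meets base)
Total debts = (315 + 2,245 + 525 + 965 + 1,330) = 5,380. DTI: 5,380 ÷ 11,400 = 47.2%, over the 45% base limit.
Reserves = 14,480/965 = 15.0 months ≥ 3
DTI 47.2% is within the 45%–48% exception band; checking compensating factors.
Reserves 15.0 ≥ 12 months; credit score 781 ≥ 720.
Both override conditions satisfied; DTI exception granted.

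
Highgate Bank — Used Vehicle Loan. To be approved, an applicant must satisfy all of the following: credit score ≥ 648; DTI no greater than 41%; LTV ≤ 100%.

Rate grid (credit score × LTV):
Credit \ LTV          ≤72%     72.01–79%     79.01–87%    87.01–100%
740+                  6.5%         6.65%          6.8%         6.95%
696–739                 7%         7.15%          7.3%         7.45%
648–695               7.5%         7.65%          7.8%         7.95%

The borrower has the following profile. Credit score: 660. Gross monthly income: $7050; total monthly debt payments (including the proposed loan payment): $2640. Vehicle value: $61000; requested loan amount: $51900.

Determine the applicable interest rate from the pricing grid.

Credit score 660 ≥ 648; DTI = 2,640/7,050 = 37.4% ≤ 41%
LTV = 51,900/61,000 = 85.1% ≤ 100%
Score 660 is in the 648–695 band; LTV 85.1% is in the 79.01–87% band → 7.8%.

7.8%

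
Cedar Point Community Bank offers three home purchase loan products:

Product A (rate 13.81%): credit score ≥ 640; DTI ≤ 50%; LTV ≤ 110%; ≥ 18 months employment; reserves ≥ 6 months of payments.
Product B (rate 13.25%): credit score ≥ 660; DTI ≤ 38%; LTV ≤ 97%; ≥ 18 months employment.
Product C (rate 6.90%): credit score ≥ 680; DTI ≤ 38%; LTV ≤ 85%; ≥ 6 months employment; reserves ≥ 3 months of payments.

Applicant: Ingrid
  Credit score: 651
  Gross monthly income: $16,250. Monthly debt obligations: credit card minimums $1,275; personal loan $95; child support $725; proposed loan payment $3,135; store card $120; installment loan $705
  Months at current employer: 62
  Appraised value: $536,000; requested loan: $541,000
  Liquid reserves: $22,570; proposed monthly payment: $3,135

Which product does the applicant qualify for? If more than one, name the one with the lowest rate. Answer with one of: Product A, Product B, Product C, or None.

Total debts = (1,275 + 95 + 725 + 3,135 + 120 + 705) = 6,055; DTI = 6,055/16,250 = 37.3%.
LTV = 541,000/536,000 = 100.9%.
Reserves = 22,570/3,135 = 7.2 months.
Product A: score 651 ≥ 640; DTI 37.3% ≤ 50%; LTV 100.9% ≤ 110%; employment 62 ≥ 18 mo; reserves 7.2 ≥ 6 mo → qualifies.
Product B: score 651 < 660; DTI 37.3% ≤ 38%; LTV 100.9% > 97%; employment 62 ≥ 18 mo → does not qualify.
Product C: score 651 < 680; DTI 37.3% ≤ 38%; LTV 100.9% > 85%; employment 62 ≥ 6 mo; reserves 7.2 ≥ 3 mo → does not qualify.

Product A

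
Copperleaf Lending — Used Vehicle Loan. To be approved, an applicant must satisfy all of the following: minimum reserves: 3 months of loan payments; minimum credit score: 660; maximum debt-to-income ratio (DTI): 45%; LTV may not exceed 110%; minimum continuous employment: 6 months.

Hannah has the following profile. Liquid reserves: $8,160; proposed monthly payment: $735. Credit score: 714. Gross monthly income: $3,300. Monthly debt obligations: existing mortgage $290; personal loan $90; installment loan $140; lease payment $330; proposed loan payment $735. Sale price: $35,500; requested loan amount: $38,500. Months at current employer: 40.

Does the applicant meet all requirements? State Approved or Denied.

Reserves = 8,160/735 = 11.1 months ≥ 3
Credit score 714 ≥ 660 (meets)
Total monthly debts = (290 + 90 + 140 + 330 + 735) = 1,585. Debt-to-income = 1,585/3,300 = 48% — over 45% limit
LTV: 38,500 ÷ 35,500 = 108.5%, within 110% cap
Employment 40 ≥ 6 months
Fails on DTI.

Denied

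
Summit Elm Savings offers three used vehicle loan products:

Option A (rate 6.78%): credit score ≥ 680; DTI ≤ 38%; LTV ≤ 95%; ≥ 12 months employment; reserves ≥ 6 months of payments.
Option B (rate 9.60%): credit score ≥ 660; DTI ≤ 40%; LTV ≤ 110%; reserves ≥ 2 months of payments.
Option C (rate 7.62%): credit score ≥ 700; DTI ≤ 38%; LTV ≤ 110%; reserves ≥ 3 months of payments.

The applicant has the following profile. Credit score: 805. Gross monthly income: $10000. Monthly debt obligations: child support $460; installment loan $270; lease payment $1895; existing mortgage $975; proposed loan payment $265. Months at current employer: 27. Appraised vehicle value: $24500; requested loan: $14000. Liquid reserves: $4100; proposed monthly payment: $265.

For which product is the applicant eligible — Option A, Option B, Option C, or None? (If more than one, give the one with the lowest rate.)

Option B

Total debts = (460 + 270 + 1,895 + 975 + 265) = 3,865; DTI = 3,865/10,000 = 38.6%.
LTV = 14,000/24,500 = 57.1%.
Reserves = 4,100/265 = 15.5 months.
Option A: score 805 ≥ 680; DTI 38.6% > 38%; LTV 57.1% ≤ 95%; employment 27 ≥ 12 mo; reserves 15.5 ≥ 6 mo → does not qualify.
Option B: score 805 ≥ 660; DTI 38.6% ≤ 40%; LTV 57.1% ≤ 110%; reserves 15.5 ≥ 2 mo → qualifies.
Option C: score 805 ≥ 700; DTI 38.6% > 38%; LTV 57.1% ≤ 110%; reserves 15.5 ≥ 3 mo → does not qualify.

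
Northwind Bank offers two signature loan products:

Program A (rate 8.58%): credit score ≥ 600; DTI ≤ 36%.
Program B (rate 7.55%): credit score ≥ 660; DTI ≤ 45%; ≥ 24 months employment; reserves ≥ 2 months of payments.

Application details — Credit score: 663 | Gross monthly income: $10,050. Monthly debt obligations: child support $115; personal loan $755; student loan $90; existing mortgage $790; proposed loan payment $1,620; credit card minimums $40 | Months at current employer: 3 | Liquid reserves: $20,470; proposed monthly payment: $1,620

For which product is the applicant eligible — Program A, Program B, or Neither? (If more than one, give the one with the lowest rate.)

Total debts = (115 + 755 + 90 + 790 + 1,620 + 40) = 3,410; DTI = 3,410/10,050 = 33.9%.
Reserves = 20,470/1,620 = 12.6 months.
Program A: score 663 ≥ 600; DTI 33.9% ≤ 36% → qualifies.
Program B: score 663 ≥ 660; DTI 33.9% ≤ 45%; employment 3 < 24 mo; reserves 12.6 ≥ 2 mo → does not qualify.

Program A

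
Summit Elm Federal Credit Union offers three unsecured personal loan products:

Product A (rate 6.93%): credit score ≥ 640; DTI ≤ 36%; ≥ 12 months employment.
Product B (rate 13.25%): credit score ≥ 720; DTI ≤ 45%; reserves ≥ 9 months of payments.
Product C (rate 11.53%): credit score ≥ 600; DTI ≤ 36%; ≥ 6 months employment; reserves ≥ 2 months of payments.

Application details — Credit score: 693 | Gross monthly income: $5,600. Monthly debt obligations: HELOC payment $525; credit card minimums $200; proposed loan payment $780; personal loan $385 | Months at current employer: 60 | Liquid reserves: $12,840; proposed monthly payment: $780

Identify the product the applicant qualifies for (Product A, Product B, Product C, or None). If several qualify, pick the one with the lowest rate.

Total debts = (525 + 200 + 780 + 385) = 1,890; DTI = 1,890/5,600 = 33.8%.
Reserves = 12,840/780 = 16.5 months.
Product A: score 693 ≥ 640; DTI 33.8% ≤ 36%; employment 60 ≥ 12 mo → qualifies.
Product B: score 693 < 720; DTI 33.8% ≤ 45%; reserves 16.5 ≥ 9 mo → does not qualify.
Product C: score 693 ≥ 600; DTI 33.8% ≤ 36%; employment 60 ≥ 6 mo; reserves 16.5 ≥ 2 mo → qualifies.
Qualifying: Product A, Product C. Lowest rate is 6.93% → Product A.

Product A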